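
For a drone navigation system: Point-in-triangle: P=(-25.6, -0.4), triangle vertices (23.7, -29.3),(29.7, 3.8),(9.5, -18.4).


Cross products: AB x AP = 1805.23, BC x BP = -1142.82, CA x CP = -126.99
All same sign? no

No, outside


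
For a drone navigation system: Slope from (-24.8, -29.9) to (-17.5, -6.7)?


slope = (y2-y1)/(x2-x1) = ((-6.7)-(-29.9))/((-17.5)-(-24.8)) = 23.2/7.3 = 3.1781

3.1781


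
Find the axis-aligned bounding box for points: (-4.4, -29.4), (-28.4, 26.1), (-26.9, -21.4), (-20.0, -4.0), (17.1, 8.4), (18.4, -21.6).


x range: [-28.4, 18.4]
y range: [-29.4, 26.1]
Bounding box: (-28.4,-29.4) to (18.4,26.1)

(-28.4,-29.4) to (18.4,26.1)


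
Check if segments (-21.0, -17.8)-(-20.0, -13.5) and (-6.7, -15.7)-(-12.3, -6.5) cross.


Cross products: d1=143.32, d2=110.04, d3=-59.39, d4=-26.11
d1*d2 < 0 and d3*d4 < 0? no

No, they don't intersect


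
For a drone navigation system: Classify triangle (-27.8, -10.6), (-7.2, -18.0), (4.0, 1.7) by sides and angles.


Side lengths squared: AB^2=479.12, BC^2=513.53, CA^2=1162.53
Sorted: [479.12, 513.53, 1162.53]
By sides: Scalene, By angles: Obtuse

Scalene, Obtuse


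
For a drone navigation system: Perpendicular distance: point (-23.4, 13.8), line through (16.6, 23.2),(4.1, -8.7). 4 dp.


|cross product| = 1158.5
|line direction| = sqrt(1173.86) = 34.2616
Distance = 1158.5/sqrt(1173.86) = 33.8133

33.8133


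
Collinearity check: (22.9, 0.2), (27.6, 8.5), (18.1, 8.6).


Cross product: (27.6-22.9)*(8.6-0.2) - (8.5-0.2)*(18.1-22.9)
= 79.32

No, not collinear


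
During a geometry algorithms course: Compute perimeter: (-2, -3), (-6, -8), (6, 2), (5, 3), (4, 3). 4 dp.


Sides: (-2, -3)->(-6, -8): sqrt(41) = 6.403124, (-6, -8)->(6, 2): sqrt(244) = 15.620499, (6, 2)->(5, 3): sqrt(2) = 1.414214, (5, 3)->(4, 3): sqrt(1) = 1, (4, 3)->(-2, -3): sqrt(72) = 8.485281
Sum = 32.923118
Perimeter = 32.9231

32.9231


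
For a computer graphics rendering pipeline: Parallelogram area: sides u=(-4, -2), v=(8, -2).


|u x v| = |(-4)*(-2) - (-2)*8|
= |8 - (-16)| = 24

24


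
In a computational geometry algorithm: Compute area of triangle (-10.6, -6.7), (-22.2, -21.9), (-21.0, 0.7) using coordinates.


Area = |x_A(y_B-y_C) + x_B(y_C-y_A) + x_C(y_A-y_B)|/2
= |239.56 + (-164.28) + (-319.2)|/2
= 243.92/2 = 121.96

121.96


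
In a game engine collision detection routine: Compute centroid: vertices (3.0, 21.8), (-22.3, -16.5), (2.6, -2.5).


Centroid = ((x_A+x_B+x_C)/3, (y_A+y_B+y_C)/3)
= ((3+(-22.3)+2.6)/3, (21.8+(-16.5)+(-2.5))/3)
= (-5.5667, 0.9333)

(-5.5667, 0.9333)


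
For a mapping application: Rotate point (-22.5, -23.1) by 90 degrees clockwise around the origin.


90° CW: (x,y) -> (y, -x)
(-22.5,-23.1) -> (-23.1, 22.5)

(-23.1, 22.5)


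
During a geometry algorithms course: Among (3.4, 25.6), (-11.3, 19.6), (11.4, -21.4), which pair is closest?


d(P0,P1) = 15.8773, d(P0,P2) = 47.676, d(P1,P2) = 46.8646
Closest: P0 and P1

Closest pair: (3.4, 25.6) and (-11.3, 19.6), distance = 15.8773


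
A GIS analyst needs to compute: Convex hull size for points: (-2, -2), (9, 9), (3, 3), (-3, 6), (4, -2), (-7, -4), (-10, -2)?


Convex hull vertices (CCW): (-10, -2), (-7, -4), (4, -2), (9, 9), (-3, 6)
Count = 5

5


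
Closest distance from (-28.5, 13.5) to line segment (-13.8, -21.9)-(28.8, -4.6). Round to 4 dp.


Project P onto AB: t = 0 (clamped to [0,1])
Closest point on segment: (-13.8, -21.9)
Distance: 38.3308

38.3308


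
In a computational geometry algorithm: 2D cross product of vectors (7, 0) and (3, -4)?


u x v = u_x*v_y - u_y*v_x = 7*(-4) - 0*3
= (-28) - 0 = -28

-28


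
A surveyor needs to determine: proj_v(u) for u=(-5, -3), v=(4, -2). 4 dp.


u.v = -14, |v| = sqrt(20) = 4.4721
Scalar projection = u.v / |v| = -14 / sqrt(20) = -3.1305

-3.1305


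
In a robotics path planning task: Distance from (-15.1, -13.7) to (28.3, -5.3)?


dx=43.4, dy=8.4
d^2 = 43.4^2 + 8.4^2 = 1954.12
d = sqrt(1954.12) = 44.2054

44.2054


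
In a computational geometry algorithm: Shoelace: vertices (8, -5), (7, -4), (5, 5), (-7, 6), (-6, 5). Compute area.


Shoelace sum: (8*(-4) - 7*(-5)) + (7*5 - 5*(-4)) + (5*6 - (-7)*5) + ((-7)*5 - (-6)*6) + ((-6)*(-5) - 8*5)
= 114
Area = |114|/2 = 57

57


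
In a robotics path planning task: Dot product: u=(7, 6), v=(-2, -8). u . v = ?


u . v = u_x*v_x + u_y*v_y = 7*(-2) + 6*(-8)
= (-14) + (-48) = -62

-62


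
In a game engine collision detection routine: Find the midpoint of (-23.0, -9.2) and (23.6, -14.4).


M = (((-23)+23.6)/2, ((-9.2)+(-14.4))/2)
= (0.3, -11.8)

(0.3, -11.8)


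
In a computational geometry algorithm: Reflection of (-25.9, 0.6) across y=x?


Reflection over y=x: (x,y) -> (y,x)
(-25.9, 0.6) -> (0.6, -25.9)

(0.6, -25.9)


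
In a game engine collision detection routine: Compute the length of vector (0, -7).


|u| = sqrt(0^2 + (-7)^2) = sqrt(49) = 7

7


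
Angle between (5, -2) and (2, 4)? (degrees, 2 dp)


u.v = 2, |u| = sqrt(29) = 5.3852, |v| = sqrt(20) = 4.4721
cos(theta) = u.v/(|u||v|) = 2/sqrt(580) = 0.083045
theta = acos(0.083045) = 85.24 degrees

85.24 degrees


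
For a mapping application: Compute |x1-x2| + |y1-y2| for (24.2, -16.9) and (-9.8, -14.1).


|24.2-(-9.8)| + |(-16.9)-(-14.1)| = 34 + 2.8 = 36.8

36.8


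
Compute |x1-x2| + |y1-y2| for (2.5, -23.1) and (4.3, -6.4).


|2.5-4.3| + |(-23.1)-(-6.4)| = 1.8 + 16.7 = 18.5

18.5


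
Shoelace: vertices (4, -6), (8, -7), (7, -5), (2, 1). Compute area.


Shoelace sum: (4*(-7) - 8*(-6)) + (8*(-5) - 7*(-7)) + (7*1 - 2*(-5)) + (2*(-6) - 4*1)
= 30
Area = |30|/2 = 15

15


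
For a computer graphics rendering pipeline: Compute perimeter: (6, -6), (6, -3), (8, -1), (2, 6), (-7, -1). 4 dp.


Sides: (6, -6)->(6, -3): sqrt(9) = 3, (6, -3)->(8, -1): sqrt(8) = 2.828427, (8, -1)->(2, 6): sqrt(85) = 9.219544, (2, 6)->(-7, -1): sqrt(130) = 11.401754, (-7, -1)->(6, -6): sqrt(194) = 13.928388
Sum = 40.378113
Perimeter = 40.3781

40.3781


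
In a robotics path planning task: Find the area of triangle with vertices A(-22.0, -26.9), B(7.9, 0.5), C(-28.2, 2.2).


Area = |x_A(y_B-y_C) + x_B(y_C-y_A) + x_C(y_A-y_B)|/2
= |37.4 + 229.89 + 772.68|/2
= 1039.97/2 = 519.985

519.985


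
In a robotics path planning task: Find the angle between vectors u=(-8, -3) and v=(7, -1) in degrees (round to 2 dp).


u.v = -53, |u| = sqrt(73) = 8.544, |v| = sqrt(50) = 7.0711
cos(theta) = u.v/(|u||v|) = -53/sqrt(3650) = -0.877262
theta = acos(-0.877262) = 151.31 degrees

151.31 degrees


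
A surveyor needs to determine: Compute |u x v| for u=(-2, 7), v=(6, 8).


|u x v| = |(-2)*8 - 7*6|
= |(-16) - 42| = 58

58


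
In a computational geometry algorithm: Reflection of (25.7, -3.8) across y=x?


Reflection over y=x: (x,y) -> (y,x)
(25.7, -3.8) -> (-3.8, 25.7)

(-3.8, 25.7)


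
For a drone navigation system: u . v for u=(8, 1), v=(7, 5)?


u . v = u_x*v_x + u_y*v_y = 8*7 + 1*5
= 56 + 5 = 61

61


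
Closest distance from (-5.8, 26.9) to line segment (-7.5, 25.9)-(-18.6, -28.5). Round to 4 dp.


Project P onto AB: t = 0 (clamped to [0,1])
Closest point on segment: (-7.5, 25.9)
Distance: 1.9723

1.9723


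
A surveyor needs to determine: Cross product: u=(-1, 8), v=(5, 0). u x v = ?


u x v = u_x*v_y - u_y*v_x = (-1)*0 - 8*5
= 0 - 40 = -40

-40


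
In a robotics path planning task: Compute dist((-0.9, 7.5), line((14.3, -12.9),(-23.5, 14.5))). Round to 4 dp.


|cross product| = 354.64
|line direction| = sqrt(2179.6) = 46.6862
Distance = 354.64/sqrt(2179.6) = 7.5963

7.5963


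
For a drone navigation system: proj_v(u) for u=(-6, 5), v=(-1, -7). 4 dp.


u.v = -29, |v| = sqrt(50) = 7.0711
Scalar projection = u.v / |v| = -29 / sqrt(50) = -4.1012

-4.1012


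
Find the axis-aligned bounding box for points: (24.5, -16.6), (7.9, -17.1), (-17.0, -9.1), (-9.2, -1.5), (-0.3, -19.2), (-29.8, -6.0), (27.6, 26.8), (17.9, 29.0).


x range: [-29.8, 27.6]
y range: [-19.2, 29]
Bounding box: (-29.8,-19.2) to (27.6,29)

(-29.8,-19.2) to (27.6,29)


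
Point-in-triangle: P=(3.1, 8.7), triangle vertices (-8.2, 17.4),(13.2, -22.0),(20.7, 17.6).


Cross products: AB x AP = 259.04, BC x BP = 630.21, CA x CP = 253.69
All same sign? yes

Yes, inside


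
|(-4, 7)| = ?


|u| = sqrt((-4)^2 + 7^2) = sqrt(65) = 8.0623

8.0623


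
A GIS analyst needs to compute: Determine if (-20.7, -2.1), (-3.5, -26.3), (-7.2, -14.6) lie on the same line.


Cross product: ((-3.5)-(-20.7))*((-14.6)-(-2.1)) - ((-26.3)-(-2.1))*((-7.2)-(-20.7))
= 111.7

No, not collinear


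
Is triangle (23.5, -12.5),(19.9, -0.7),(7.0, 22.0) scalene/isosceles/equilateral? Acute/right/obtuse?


Side lengths squared: AB^2=152.2, BC^2=681.7, CA^2=1462.5
Sorted: [152.2, 681.7, 1462.5]
By sides: Scalene, By angles: Obtuse

Scalene, Obtuse


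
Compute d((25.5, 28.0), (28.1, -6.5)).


dx=2.6, dy=-34.5
d^2 = 2.6^2 + (-34.5)^2 = 1197.01
d = sqrt(1197.01) = 34.5978

34.5978


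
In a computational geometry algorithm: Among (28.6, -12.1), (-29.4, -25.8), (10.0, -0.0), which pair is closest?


d(P0,P1) = 59.5961, d(P0,P2) = 22.1894, d(P1,P2) = 47.0956
Closest: P0 and P2

Closest pair: (28.6, -12.1) and (10.0, -0.0), distance = 22.1894


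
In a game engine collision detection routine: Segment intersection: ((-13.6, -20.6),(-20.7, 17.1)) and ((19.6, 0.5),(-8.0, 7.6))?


Cross products: d1=818.08, d2=-172.03, d3=-1401.45, d4=-411.34
d1*d2 < 0 and d3*d4 < 0? no

No, they don't intersect


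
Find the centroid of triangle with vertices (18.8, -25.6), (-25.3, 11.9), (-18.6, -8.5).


Centroid = ((x_A+x_B+x_C)/3, (y_A+y_B+y_C)/3)
= ((18.8+(-25.3)+(-18.6))/3, ((-25.6)+11.9+(-8.5))/3)
= (-8.3667, -7.4)

(-8.3667, -7.4)


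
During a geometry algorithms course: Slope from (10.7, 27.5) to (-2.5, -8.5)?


slope = (y2-y1)/(x2-x1) = ((-8.5)-27.5)/((-2.5)-10.7) = (-36)/(-13.2) = 2.7273

2.7273


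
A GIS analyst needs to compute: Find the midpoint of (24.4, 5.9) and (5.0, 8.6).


M = ((24.4+5)/2, (5.9+8.6)/2)
= (14.7, 7.25)

(14.7, 7.25)


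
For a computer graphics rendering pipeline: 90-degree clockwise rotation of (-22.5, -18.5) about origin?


90° CW: (x,y) -> (y, -x)
(-22.5,-18.5) -> (-18.5, 22.5)

(-18.5, 22.5)


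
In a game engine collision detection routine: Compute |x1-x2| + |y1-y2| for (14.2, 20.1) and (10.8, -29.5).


|14.2-10.8| + |20.1-(-29.5)| = 3.4 + 49.6 = 53

53


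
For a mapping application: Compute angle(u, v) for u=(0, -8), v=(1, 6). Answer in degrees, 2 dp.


u.v = -48, |u| = sqrt(64) = 8, |v| = sqrt(37) = 6.0828
cos(theta) = u.v/(|u||v|) = -48/sqrt(2368) = -0.986394
theta = acos(-0.986394) = 170.54 degrees

170.54 degrees


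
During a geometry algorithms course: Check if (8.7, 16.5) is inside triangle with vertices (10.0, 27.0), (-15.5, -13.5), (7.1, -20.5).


Cross products: AB x AP = 215.1, BC x BP = 847.4, CA x CP = 31.3
All same sign? yes

Yes, inside


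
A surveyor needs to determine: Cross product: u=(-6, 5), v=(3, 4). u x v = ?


u x v = u_x*v_y - u_y*v_x = (-6)*4 - 5*3
= (-24) - 15 = -39

-39


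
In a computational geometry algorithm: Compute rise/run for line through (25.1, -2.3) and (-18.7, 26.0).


slope = (y2-y1)/(x2-x1) = (26-(-2.3))/((-18.7)-25.1) = 28.3/(-43.8) = -0.6461

-0.6461


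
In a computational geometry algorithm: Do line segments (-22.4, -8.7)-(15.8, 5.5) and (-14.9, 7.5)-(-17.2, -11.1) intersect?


Cross products: d1=-102.24, d2=575.62, d3=512.34, d4=-165.52
d1*d2 < 0 and d3*d4 < 0? yes

Yes, they intersect


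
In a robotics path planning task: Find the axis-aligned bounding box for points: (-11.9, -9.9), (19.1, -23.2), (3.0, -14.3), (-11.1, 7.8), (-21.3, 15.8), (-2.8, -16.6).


x range: [-21.3, 19.1]
y range: [-23.2, 15.8]
Bounding box: (-21.3,-23.2) to (19.1,15.8)

(-21.3,-23.2) to (19.1,15.8)


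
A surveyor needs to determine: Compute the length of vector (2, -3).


|u| = sqrt(2^2 + (-3)^2) = sqrt(13) = 3.6056

3.6056


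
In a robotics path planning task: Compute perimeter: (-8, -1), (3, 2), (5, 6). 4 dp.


Sides: (-8, -1)->(3, 2): sqrt(130) = 11.401754, (3, 2)->(5, 6): sqrt(20) = 4.472136, (5, 6)->(-8, -1): sqrt(218) = 14.764823
Sum = 30.638713
Perimeter = 30.6387

30.6387


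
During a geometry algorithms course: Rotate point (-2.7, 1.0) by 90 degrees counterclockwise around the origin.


90° CCW: (x,y) -> (-y, x)
(-2.7,1) -> (-1, -2.7)

(-1, -2.7)


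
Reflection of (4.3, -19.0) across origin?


Reflection over origin: (x,y) -> (-x,-y)
(4.3, -19) -> (-4.3, 19)

(-4.3, 19)


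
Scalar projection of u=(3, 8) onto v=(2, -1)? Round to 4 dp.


u.v = -2, |v| = sqrt(5) = 2.2361
Scalar projection = u.v / |v| = -2 / sqrt(5) = -0.8944

-0.8944


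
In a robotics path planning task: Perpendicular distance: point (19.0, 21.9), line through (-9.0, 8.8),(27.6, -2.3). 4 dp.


|cross product| = 790.26
|line direction| = sqrt(1462.77) = 38.2462
Distance = 790.26/sqrt(1462.77) = 20.6625

20.6625


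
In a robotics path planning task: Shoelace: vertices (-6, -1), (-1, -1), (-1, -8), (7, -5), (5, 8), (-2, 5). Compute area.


Shoelace sum: ((-6)*(-1) - (-1)*(-1)) + ((-1)*(-8) - (-1)*(-1)) + ((-1)*(-5) - 7*(-8)) + (7*8 - 5*(-5)) + (5*5 - (-2)*8) + ((-2)*(-1) - (-6)*5)
= 227
Area = |227|/2 = 113.5

113.5


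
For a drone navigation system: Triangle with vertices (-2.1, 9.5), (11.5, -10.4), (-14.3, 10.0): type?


Side lengths squared: AB^2=580.97, BC^2=1081.8, CA^2=149.09
Sorted: [149.09, 580.97, 1081.8]
By sides: Scalene, By angles: Obtuse

Scalene, Obtuse


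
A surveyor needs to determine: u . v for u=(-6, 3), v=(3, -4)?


u . v = u_x*v_x + u_y*v_y = (-6)*3 + 3*(-4)
= (-18) + (-12) = -30

-30


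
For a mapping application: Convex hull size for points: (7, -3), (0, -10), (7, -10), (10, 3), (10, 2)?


Convex hull vertices (CCW): (0, -10), (7, -10), (10, 2), (10, 3)
Count = 4

4


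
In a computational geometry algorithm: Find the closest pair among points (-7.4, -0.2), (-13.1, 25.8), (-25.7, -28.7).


d(P0,P1) = 26.6175, d(P0,P2) = 33.8695, d(P1,P2) = 55.9376
Closest: P0 and P1

Closest pair: (-7.4, -0.2) and (-13.1, 25.8), distance = 26.6175


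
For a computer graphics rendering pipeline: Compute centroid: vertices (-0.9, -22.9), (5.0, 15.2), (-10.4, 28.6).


Centroid = ((x_A+x_B+x_C)/3, (y_A+y_B+y_C)/3)
= (((-0.9)+5+(-10.4))/3, ((-22.9)+15.2+28.6)/3)
= (-2.1, 6.9667)

(-2.1, 6.9667)


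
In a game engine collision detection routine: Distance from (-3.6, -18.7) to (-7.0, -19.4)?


dx=-3.4, dy=-0.7
d^2 = (-3.4)^2 + (-0.7)^2 = 12.05
d = sqrt(12.05) = 3.4713

3.4713


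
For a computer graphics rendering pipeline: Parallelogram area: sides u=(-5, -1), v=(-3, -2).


|u x v| = |(-5)*(-2) - (-1)*(-3)|
= |10 - 3| = 7

7


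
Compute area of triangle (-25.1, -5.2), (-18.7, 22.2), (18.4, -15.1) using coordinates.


Area = |x_A(y_B-y_C) + x_B(y_C-y_A) + x_C(y_A-y_B)|/2
= |(-936.23) + 185.13 + (-504.16)|/2
= 1255.26/2 = 627.63

627.63


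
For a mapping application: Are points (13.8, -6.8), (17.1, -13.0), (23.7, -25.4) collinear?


Cross product: (17.1-13.8)*((-25.4)-(-6.8)) - ((-13)-(-6.8))*(23.7-13.8)
= 0

Yes, collinear


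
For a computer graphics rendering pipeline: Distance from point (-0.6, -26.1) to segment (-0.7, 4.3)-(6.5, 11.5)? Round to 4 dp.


Project P onto AB: t = 0 (clamped to [0,1])
Closest point on segment: (-0.7, 4.3)
Distance: 30.4002

30.4002


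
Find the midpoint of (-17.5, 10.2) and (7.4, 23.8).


M = (((-17.5)+7.4)/2, (10.2+23.8)/2)
= (-5.05, 17)

(-5.05, 17)


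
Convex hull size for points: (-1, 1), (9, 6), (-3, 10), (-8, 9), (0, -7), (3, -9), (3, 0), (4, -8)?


Convex hull vertices (CCW): (-8, 9), (0, -7), (3, -9), (4, -8), (9, 6), (-3, 10)
Count = 6

6


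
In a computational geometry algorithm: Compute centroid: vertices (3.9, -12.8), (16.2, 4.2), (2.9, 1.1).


Centroid = ((x_A+x_B+x_C)/3, (y_A+y_B+y_C)/3)
= ((3.9+16.2+2.9)/3, ((-12.8)+4.2+1.1)/3)
= (7.6667, -2.5)

(7.6667, -2.5)


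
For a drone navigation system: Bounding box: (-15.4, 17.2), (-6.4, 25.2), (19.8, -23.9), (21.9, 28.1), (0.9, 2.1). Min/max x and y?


x range: [-15.4, 21.9]
y range: [-23.9, 28.1]
Bounding box: (-15.4,-23.9) to (21.9,28.1)

(-15.4,-23.9) to (21.9,28.1)


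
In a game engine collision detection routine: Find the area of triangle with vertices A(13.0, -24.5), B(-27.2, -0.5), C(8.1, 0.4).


Area = |x_A(y_B-y_C) + x_B(y_C-y_A) + x_C(y_A-y_B)|/2
= |(-11.7) + (-677.28) + (-194.4)|/2
= 883.38/2 = 441.69

441.69


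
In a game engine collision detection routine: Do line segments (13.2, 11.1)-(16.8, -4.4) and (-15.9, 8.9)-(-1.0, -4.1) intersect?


Cross products: d1=411.08, d2=226.93, d3=-458.97, d4=-274.82
d1*d2 < 0 and d3*d4 < 0? no

No, they don't intersect


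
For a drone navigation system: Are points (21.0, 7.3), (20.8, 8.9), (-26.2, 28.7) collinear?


Cross product: (20.8-21)*(28.7-7.3) - (8.9-7.3)*((-26.2)-21)
= 71.24

No, not collinear


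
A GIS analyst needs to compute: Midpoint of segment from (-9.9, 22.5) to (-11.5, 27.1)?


M = (((-9.9)+(-11.5))/2, (22.5+27.1)/2)
= (-10.7, 24.8)

(-10.7, 24.8)


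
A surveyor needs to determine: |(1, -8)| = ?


|u| = sqrt(1^2 + (-8)^2) = sqrt(65) = 8.0623

8.0623


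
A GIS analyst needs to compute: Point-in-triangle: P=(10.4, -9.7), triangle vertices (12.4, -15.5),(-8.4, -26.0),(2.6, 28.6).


Cross products: AB x AP = -141.64, BC x BP = -847.18, CA x CP = -31.36
All same sign? yes

Yes, inside


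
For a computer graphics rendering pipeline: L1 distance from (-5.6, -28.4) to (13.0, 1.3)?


|(-5.6)-13| + |(-28.4)-1.3| = 18.6 + 29.7 = 48.3

48.3


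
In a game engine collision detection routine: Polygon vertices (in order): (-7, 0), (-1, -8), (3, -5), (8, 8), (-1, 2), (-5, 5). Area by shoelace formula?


Shoelace sum: ((-7)*(-8) - (-1)*0) + ((-1)*(-5) - 3*(-8)) + (3*8 - 8*(-5)) + (8*2 - (-1)*8) + ((-1)*5 - (-5)*2) + ((-5)*0 - (-7)*5)
= 213
Area = |213|/2 = 106.5

106.5


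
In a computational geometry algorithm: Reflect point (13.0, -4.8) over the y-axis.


Reflection over y-axis: (x,y) -> (-x,y)
(13, -4.8) -> (-13, -4.8)

(-13, -4.8)


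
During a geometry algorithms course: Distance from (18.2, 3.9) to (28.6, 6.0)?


dx=10.4, dy=2.1
d^2 = 10.4^2 + 2.1^2 = 112.57
d = sqrt(112.57) = 10.6099

10.6099


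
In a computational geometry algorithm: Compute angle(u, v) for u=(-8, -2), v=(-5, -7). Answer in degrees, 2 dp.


u.v = 54, |u| = sqrt(68) = 8.2462, |v| = sqrt(74) = 8.6023
cos(theta) = u.v/(|u||v|) = 54/sqrt(5032) = 0.761243
theta = acos(0.761243) = 40.43 degrees

40.43 degrees


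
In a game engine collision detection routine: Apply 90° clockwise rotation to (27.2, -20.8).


90° CW: (x,y) -> (y, -x)
(27.2,-20.8) -> (-20.8, -27.2)

(-20.8, -27.2)


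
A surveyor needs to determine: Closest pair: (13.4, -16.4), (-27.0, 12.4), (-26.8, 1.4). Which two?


d(P0,P1) = 49.6145, d(P0,P2) = 43.9645, d(P1,P2) = 11.0018
Closest: P1 and P2

Closest pair: (-27.0, 12.4) and (-26.8, 1.4), distance = 11.0018


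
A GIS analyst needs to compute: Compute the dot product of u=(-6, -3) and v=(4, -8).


u . v = u_x*v_x + u_y*v_y = (-6)*4 + (-3)*(-8)
= (-24) + 24 = 0

0


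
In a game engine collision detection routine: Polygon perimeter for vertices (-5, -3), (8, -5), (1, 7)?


Sides: (-5, -3)->(8, -5): sqrt(173) = 13.152946, (8, -5)->(1, 7): sqrt(193) = 13.892444, (1, 7)->(-5, -3): sqrt(136) = 11.661904
Sum = 38.707294
Perimeter = 38.7073

38.7073


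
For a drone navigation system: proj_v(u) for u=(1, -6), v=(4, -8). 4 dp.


u.v = 52, |v| = sqrt(80) = 8.9443
Scalar projection = u.v / |v| = 52 / sqrt(80) = 5.8138

5.8138


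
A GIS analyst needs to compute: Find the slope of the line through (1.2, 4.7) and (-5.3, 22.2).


slope = (y2-y1)/(x2-x1) = (22.2-4.7)/((-5.3)-1.2) = 17.5/(-6.5) = -2.6923

-2.6923


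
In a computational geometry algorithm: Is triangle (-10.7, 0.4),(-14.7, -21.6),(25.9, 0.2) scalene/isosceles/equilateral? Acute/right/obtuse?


Side lengths squared: AB^2=500, BC^2=2123.6, CA^2=1339.6
Sorted: [500, 1339.6, 2123.6]
By sides: Scalene, By angles: Obtuse

Scalene, Obtuse


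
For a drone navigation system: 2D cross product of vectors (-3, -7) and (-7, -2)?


u x v = u_x*v_y - u_y*v_x = (-3)*(-2) - (-7)*(-7)
= 6 - 49 = -43

-43


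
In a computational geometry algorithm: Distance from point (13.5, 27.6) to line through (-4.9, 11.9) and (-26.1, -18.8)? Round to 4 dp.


|cross product| = 232.04
|line direction| = sqrt(1391.93) = 37.3086
Distance = 232.04/sqrt(1391.93) = 6.2195

6.2195


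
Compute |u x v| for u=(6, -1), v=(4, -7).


|u x v| = |6*(-7) - (-1)*4|
= |(-42) - (-4)| = 38

38


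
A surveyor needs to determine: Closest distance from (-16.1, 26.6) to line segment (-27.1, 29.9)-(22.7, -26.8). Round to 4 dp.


Project P onto AB: t = 0.129 (clamped to [0,1])
Closest point on segment: (-20.6735, 22.5831)
Distance: 6.0871

6.0871


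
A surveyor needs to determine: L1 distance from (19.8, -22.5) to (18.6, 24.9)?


|19.8-18.6| + |(-22.5)-24.9| = 1.2 + 47.4 = 48.6

48.6


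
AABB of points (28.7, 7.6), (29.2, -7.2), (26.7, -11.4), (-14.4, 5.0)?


x range: [-14.4, 29.2]
y range: [-11.4, 7.6]
Bounding box: (-14.4,-11.4) to (29.2,7.6)

(-14.4,-11.4) to (29.2,7.6)


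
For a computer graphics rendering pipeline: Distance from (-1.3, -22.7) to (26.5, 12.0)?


dx=27.8, dy=34.7
d^2 = 27.8^2 + 34.7^2 = 1976.93
d = sqrt(1976.93) = 44.4627

44.4627


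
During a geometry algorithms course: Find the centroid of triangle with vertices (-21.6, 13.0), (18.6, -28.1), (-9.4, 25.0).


Centroid = ((x_A+x_B+x_C)/3, (y_A+y_B+y_C)/3)
= (((-21.6)+18.6+(-9.4))/3, (13+(-28.1)+25)/3)
= (-4.1333, 3.3)

(-4.1333, 3.3)


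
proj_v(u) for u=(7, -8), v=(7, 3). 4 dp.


u.v = 25, |v| = sqrt(58) = 7.6158
Scalar projection = u.v / |v| = 25 / sqrt(58) = 3.2827

3.2827


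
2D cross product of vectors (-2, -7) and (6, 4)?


u x v = u_x*v_y - u_y*v_x = (-2)*4 - (-7)*6
= (-8) - (-42) = 34

34


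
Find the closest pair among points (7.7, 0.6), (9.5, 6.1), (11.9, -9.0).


d(P0,P1) = 5.7871, d(P0,P2) = 10.4785, d(P1,P2) = 15.2895
Closest: P0 and P1

Closest pair: (7.7, 0.6) and (9.5, 6.1), distance = 5.7871


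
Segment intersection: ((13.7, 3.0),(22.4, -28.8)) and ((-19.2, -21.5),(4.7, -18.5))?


Cross products: d1=486.85, d2=-299.27, d3=-1259.37, d4=-473.25
d1*d2 < 0 and d3*d4 < 0? no

No, they don't intersect


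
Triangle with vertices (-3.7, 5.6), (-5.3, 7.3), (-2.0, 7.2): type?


Side lengths squared: AB^2=5.45, BC^2=10.9, CA^2=5.45
Sorted: [5.45, 5.45, 10.9]
By sides: Isosceles, By angles: Right

Isosceles, Right


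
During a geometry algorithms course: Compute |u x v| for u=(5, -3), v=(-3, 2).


|u x v| = |5*2 - (-3)*(-3)|
= |10 - 9| = 1

1


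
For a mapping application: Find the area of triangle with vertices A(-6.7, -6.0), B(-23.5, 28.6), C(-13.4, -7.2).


Area = |x_A(y_B-y_C) + x_B(y_C-y_A) + x_C(y_A-y_B)|/2
= |(-239.86) + 28.2 + 463.64|/2
= 251.98/2 = 125.99

125.99


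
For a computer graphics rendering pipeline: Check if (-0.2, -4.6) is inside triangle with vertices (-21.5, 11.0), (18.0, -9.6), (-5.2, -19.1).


Cross products: AB x AP = -177.42, BC x BP = -288.9, CA x CP = -386.85
All same sign? yes

Yes, inside


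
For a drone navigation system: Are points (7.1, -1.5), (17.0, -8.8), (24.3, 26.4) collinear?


Cross product: (17-7.1)*(26.4-(-1.5)) - ((-8.8)-(-1.5))*(24.3-7.1)
= 401.77

No, not collinear


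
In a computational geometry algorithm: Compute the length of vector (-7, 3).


|u| = sqrt((-7)^2 + 3^2) = sqrt(58) = 7.6158

7.6158


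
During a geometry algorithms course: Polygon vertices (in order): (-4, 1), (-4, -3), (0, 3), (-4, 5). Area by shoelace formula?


Shoelace sum: ((-4)*(-3) - (-4)*1) + ((-4)*3 - 0*(-3)) + (0*5 - (-4)*3) + ((-4)*1 - (-4)*5)
= 32
Area = |32|/2 = 16

16


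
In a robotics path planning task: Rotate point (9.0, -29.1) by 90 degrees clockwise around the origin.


90° CW: (x,y) -> (y, -x)
(9,-29.1) -> (-29.1, -9)

(-29.1, -9)


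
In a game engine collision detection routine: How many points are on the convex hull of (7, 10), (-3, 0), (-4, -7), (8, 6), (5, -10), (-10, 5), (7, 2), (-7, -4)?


Convex hull vertices (CCW): (-10, 5), (-7, -4), (-4, -7), (5, -10), (8, 6), (7, 10)
Count = 6

6


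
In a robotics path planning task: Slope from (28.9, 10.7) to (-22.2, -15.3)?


slope = (y2-y1)/(x2-x1) = ((-15.3)-10.7)/((-22.2)-28.9) = (-26)/(-51.1) = 0.5088

0.5088


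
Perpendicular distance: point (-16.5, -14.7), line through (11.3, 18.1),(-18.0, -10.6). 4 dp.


|cross product| = 163.18
|line direction| = sqrt(1682.18) = 41.0144
Distance = 163.18/sqrt(1682.18) = 3.9786

3.9786


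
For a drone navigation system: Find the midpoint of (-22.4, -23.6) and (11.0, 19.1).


M = (((-22.4)+11)/2, ((-23.6)+19.1)/2)
= (-5.7, -2.25)

(-5.7, -2.25)


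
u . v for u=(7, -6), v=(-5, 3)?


u . v = u_x*v_x + u_y*v_y = 7*(-5) + (-6)*3
= (-35) + (-18) = -53

-53


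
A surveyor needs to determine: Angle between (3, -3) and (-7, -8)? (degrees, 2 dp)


u.v = 3, |u| = sqrt(18) = 4.2426, |v| = sqrt(113) = 10.6301
cos(theta) = u.v/(|u||v|) = 3/sqrt(2034) = 0.066519
theta = acos(0.066519) = 86.19 degrees

86.19 degrees


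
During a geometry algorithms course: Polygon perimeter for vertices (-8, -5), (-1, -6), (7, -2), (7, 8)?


Sides: (-8, -5)->(-1, -6): sqrt(50) = 7.071068, (-1, -6)->(7, -2): sqrt(80) = 8.944272, (7, -2)->(7, 8): sqrt(100) = 10, (7, 8)->(-8, -5): sqrt(394) = 19.849433
Sum = 45.864773
Perimeter = 45.8648

45.8648


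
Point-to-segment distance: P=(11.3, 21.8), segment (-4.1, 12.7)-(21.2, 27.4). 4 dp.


Project P onto AB: t = 0.6113 (clamped to [0,1])
Closest point on segment: (11.3661, 21.6862)
Distance: 0.1316

0.1316


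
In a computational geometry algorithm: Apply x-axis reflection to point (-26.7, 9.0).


Reflection over x-axis: (x,y) -> (x,-y)
(-26.7, 9) -> (-26.7, -9)

(-26.7, -9)


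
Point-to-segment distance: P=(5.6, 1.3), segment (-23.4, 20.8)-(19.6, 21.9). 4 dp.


Project P onto AB: t = 0.6624 (clamped to [0,1])
Closest point on segment: (5.0825, 21.5286)
Distance: 20.2352

20.2352


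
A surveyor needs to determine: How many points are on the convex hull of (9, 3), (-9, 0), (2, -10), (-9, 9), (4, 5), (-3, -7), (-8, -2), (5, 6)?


Convex hull vertices (CCW): (-9, 0), (-8, -2), (-3, -7), (2, -10), (9, 3), (5, 6), (-9, 9)
Count = 7

7


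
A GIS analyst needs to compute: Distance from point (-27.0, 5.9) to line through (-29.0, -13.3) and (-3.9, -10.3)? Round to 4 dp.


|cross product| = 475.92
|line direction| = sqrt(639.01) = 25.2786
Distance = 475.92/sqrt(639.01) = 18.827

18.827


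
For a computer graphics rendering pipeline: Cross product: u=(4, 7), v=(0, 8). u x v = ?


u x v = u_x*v_y - u_y*v_x = 4*8 - 7*0
= 32 - 0 = 32

32


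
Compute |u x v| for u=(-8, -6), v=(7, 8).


|u x v| = |(-8)*8 - (-6)*7|
= |(-64) - (-42)| = 22

22


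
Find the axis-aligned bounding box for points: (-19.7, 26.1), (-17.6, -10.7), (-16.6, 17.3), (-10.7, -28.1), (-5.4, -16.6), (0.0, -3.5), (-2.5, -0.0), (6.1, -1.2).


x range: [-19.7, 6.1]
y range: [-28.1, 26.1]
Bounding box: (-19.7,-28.1) to (6.1,26.1)

(-19.7,-28.1) to (6.1,26.1)


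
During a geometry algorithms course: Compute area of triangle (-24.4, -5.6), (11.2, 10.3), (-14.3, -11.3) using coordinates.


Area = |x_A(y_B-y_C) + x_B(y_C-y_A) + x_C(y_A-y_B)|/2
= |(-527.04) + (-63.84) + 227.37|/2
= 363.51/2 = 181.755

181.755


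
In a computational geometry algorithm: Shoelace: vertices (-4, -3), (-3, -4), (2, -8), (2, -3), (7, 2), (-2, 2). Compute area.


Shoelace sum: ((-4)*(-4) - (-3)*(-3)) + ((-3)*(-8) - 2*(-4)) + (2*(-3) - 2*(-8)) + (2*2 - 7*(-3)) + (7*2 - (-2)*2) + ((-2)*(-3) - (-4)*2)
= 106
Area = |106|/2 = 53

53


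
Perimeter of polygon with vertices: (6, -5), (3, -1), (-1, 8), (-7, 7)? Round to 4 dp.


Sides: (6, -5)->(3, -1): sqrt(25) = 5, (3, -1)->(-1, 8): sqrt(97) = 9.848858, (-1, 8)->(-7, 7): sqrt(37) = 6.082763, (-7, 7)->(6, -5): sqrt(313) = 17.691806
Sum = 38.623427
Perimeter = 38.6234

38.6234


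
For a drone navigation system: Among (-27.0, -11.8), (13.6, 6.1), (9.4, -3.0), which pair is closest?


d(P0,P1) = 44.3708, d(P0,P2) = 37.4486, d(P1,P2) = 10.0225
Closest: P1 and P2

Closest pair: (13.6, 6.1) and (9.4, -3.0), distance = 10.0225


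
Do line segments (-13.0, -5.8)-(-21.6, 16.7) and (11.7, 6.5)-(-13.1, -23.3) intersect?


Cross products: d1=-431.02, d2=-1245.3, d3=-661.53, d4=152.75
d1*d2 < 0 and d3*d4 < 0? no

No, they don't intersect


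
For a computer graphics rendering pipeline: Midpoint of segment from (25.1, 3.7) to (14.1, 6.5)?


M = ((25.1+14.1)/2, (3.7+6.5)/2)
= (19.6, 5.1)

(19.6, 5.1)


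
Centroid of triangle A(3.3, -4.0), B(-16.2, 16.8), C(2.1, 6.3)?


Centroid = ((x_A+x_B+x_C)/3, (y_A+y_B+y_C)/3)
= ((3.3+(-16.2)+2.1)/3, ((-4)+16.8+6.3)/3)
= (-3.6, 6.3667)

(-3.6, 6.3667)


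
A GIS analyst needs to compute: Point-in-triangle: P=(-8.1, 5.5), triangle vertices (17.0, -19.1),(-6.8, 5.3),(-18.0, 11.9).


Cross products: AB x AP = 26.96, BC x BP = 6.34, CA x CP = 82.9
All same sign? yes

Yes, inside


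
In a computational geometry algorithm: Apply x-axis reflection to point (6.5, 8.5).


Reflection over x-axis: (x,y) -> (x,-y)
(6.5, 8.5) -> (6.5, -8.5)

(6.5, -8.5)


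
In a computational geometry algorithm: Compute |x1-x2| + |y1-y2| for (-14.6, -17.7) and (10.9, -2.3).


|(-14.6)-10.9| + |(-17.7)-(-2.3)| = 25.5 + 15.4 = 40.9

40.9


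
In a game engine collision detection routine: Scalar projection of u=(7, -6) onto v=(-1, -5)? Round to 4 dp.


u.v = 23, |v| = sqrt(26) = 5.099
Scalar projection = u.v / |v| = 23 / sqrt(26) = 4.5107

4.5107


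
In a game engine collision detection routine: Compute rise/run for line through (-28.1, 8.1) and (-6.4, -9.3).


slope = (y2-y1)/(x2-x1) = ((-9.3)-8.1)/((-6.4)-(-28.1)) = (-17.4)/21.7 = -0.8018

-0.8018


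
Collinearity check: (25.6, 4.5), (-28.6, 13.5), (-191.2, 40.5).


Cross product: ((-28.6)-25.6)*(40.5-4.5) - (13.5-4.5)*((-191.2)-25.6)
= 0

Yes, collinear


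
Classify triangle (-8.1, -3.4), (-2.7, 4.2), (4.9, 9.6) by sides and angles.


Side lengths squared: AB^2=86.92, BC^2=86.92, CA^2=338
Sorted: [86.92, 86.92, 338]
By sides: Isosceles, By angles: Obtuse

Isosceles, Obtuse


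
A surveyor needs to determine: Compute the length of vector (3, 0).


|u| = sqrt(3^2 + 0^2) = sqrt(9) = 3

3


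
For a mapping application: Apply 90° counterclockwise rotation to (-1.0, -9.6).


90° CCW: (x,y) -> (-y, x)
(-1,-9.6) -> (9.6, -1)

(9.6, -1)


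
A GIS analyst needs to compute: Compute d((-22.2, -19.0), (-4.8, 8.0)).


dx=17.4, dy=27
d^2 = 17.4^2 + 27^2 = 1031.76
d = sqrt(1031.76) = 32.121

32.121


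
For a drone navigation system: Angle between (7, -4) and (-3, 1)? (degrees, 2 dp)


u.v = -25, |u| = sqrt(65) = 8.0623, |v| = sqrt(10) = 3.1623
cos(theta) = u.v/(|u||v|) = -25/sqrt(650) = -0.980581
theta = acos(-0.980581) = 168.69 degrees

168.69 degrees


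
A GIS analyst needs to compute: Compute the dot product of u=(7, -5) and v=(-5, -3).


u . v = u_x*v_x + u_y*v_y = 7*(-5) + (-5)*(-3)
= (-35) + 15 = -20

-20


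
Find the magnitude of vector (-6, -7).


|u| = sqrt((-6)^2 + (-7)^2) = sqrt(85) = 9.2195

9.2195


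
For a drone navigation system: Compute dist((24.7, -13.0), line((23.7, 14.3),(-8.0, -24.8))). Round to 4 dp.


|cross product| = 904.51
|line direction| = sqrt(2533.7) = 50.3359
Distance = 904.51/sqrt(2533.7) = 17.9695

17.9695


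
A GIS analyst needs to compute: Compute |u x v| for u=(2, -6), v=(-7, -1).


|u x v| = |2*(-1) - (-6)*(-7)|
= |(-2) - 42| = 44

44


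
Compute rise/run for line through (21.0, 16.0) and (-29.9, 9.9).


slope = (y2-y1)/(x2-x1) = (9.9-16)/((-29.9)-21) = (-6.1)/(-50.9) = 0.1198

0.1198


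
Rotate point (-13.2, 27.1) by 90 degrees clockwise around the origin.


90° CW: (x,y) -> (y, -x)
(-13.2,27.1) -> (27.1, 13.2)

(27.1, 13.2)


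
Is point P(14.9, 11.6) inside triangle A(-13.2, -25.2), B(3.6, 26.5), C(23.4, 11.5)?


Cross products: AB x AP = -834.53, BC x BP = -125.52, CA x CP = -315.61
All same sign? yes

Yes, inside


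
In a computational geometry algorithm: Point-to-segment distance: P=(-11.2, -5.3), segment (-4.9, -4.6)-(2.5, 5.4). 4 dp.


Project P onto AB: t = 0 (clamped to [0,1])
Closest point on segment: (-4.9, -4.6)
Distance: 6.3388

6.3388


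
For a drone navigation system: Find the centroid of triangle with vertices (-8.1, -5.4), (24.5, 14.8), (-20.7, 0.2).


Centroid = ((x_A+x_B+x_C)/3, (y_A+y_B+y_C)/3)
= (((-8.1)+24.5+(-20.7))/3, ((-5.4)+14.8+0.2)/3)
= (-1.4333, 3.2)

(-1.4333, 3.2)


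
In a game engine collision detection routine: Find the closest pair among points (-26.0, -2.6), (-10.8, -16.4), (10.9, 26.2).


d(P0,P1) = 20.53, d(P0,P2) = 46.8087, d(P1,P2) = 47.8085
Closest: P0 and P1

Closest pair: (-26.0, -2.6) and (-10.8, -16.4), distance = 20.53


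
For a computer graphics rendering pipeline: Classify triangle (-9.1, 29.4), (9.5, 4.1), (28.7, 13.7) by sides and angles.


Side lengths squared: AB^2=986.05, BC^2=460.8, CA^2=1675.33
Sorted: [460.8, 986.05, 1675.33]
By sides: Scalene, By angles: Obtuse

Scalene, Obtuse


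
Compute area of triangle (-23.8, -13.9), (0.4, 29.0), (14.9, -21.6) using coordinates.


Area = |x_A(y_B-y_C) + x_B(y_C-y_A) + x_C(y_A-y_B)|/2
= |(-1204.28) + (-3.08) + (-639.21)|/2
= 1846.57/2 = 923.285

923.285


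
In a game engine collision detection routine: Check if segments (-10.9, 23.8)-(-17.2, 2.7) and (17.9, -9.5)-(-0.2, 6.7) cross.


Cross products: d1=-136.17, d2=347.8, d3=817.47, d4=333.5
d1*d2 < 0 and d3*d4 < 0? no

No, they don't intersect


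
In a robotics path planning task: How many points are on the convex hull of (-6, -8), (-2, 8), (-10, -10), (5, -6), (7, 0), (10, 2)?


Convex hull vertices (CCW): (-10, -10), (5, -6), (10, 2), (-2, 8)
Count = 4

4


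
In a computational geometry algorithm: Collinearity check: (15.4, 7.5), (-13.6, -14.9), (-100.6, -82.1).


Cross product: ((-13.6)-15.4)*((-82.1)-7.5) - ((-14.9)-7.5)*((-100.6)-15.4)
= 0

Yes, collinear


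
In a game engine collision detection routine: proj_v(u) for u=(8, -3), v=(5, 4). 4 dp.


u.v = 28, |v| = sqrt(41) = 6.4031
Scalar projection = u.v / |v| = 28 / sqrt(41) = 4.3729

4.3729


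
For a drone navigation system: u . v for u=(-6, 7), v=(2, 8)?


u . v = u_x*v_x + u_y*v_y = (-6)*2 + 7*8
= (-12) + 56 = 44

44


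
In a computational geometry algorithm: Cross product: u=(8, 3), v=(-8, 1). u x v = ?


u x v = u_x*v_y - u_y*v_x = 8*1 - 3*(-8)
= 8 - (-24) = 32

32


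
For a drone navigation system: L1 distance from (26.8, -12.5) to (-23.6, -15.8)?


|26.8-(-23.6)| + |(-12.5)-(-15.8)| = 50.4 + 3.3 = 53.7

53.7


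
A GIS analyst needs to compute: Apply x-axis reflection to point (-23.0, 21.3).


Reflection over x-axis: (x,y) -> (x,-y)
(-23, 21.3) -> (-23, -21.3)

(-23, -21.3)


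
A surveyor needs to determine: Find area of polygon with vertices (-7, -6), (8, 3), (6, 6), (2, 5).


Shoelace sum: ((-7)*3 - 8*(-6)) + (8*6 - 6*3) + (6*5 - 2*6) + (2*(-6) - (-7)*5)
= 98
Area = |98|/2 = 49

49


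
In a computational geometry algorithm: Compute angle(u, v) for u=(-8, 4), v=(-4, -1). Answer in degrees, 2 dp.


u.v = 28, |u| = sqrt(80) = 8.9443, |v| = sqrt(17) = 4.1231
cos(theta) = u.v/(|u||v|) = 28/sqrt(1360) = 0.759257
theta = acos(0.759257) = 40.6 degrees

40.6 degrees


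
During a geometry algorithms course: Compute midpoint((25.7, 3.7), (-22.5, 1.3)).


M = ((25.7+(-22.5))/2, (3.7+1.3)/2)
= (1.6, 2.5)

(1.6, 2.5)


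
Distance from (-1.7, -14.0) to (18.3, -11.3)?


dx=20, dy=2.7
d^2 = 20^2 + 2.7^2 = 407.29
d = sqrt(407.29) = 20.1814

20.1814


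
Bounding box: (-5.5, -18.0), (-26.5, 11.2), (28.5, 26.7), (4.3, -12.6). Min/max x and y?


x range: [-26.5, 28.5]
y range: [-18, 26.7]
Bounding box: (-26.5,-18) to (28.5,26.7)

(-26.5,-18) to (28.5,26.7)


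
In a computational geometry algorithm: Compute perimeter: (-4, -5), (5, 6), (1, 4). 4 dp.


Sides: (-4, -5)->(5, 6): sqrt(202) = 14.21267, (5, 6)->(1, 4): sqrt(20) = 4.472136, (1, 4)->(-4, -5): sqrt(106) = 10.29563
Sum = 28.980436
Perimeter = 28.9804

28.9804


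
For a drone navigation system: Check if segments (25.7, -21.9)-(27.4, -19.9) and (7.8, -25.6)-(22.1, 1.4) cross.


Cross products: d1=-430.39, d2=-447.69, d3=29.51, d4=46.81
d1*d2 < 0 and d3*d4 < 0? no

No, they don't intersect


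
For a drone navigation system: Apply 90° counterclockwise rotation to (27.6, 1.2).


90° CCW: (x,y) -> (-y, x)
(27.6,1.2) -> (-1.2, 27.6)

(-1.2, 27.6)


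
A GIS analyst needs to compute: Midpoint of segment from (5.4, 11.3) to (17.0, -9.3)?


M = ((5.4+17)/2, (11.3+(-9.3))/2)
= (11.2, 1)

(11.2, 1)


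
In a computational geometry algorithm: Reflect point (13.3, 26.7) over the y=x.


Reflection over y=x: (x,y) -> (y,x)
(13.3, 26.7) -> (26.7, 13.3)

(26.7, 13.3)


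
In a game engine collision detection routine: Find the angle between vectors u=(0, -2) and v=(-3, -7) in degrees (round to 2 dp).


u.v = 14, |u| = sqrt(4) = 2, |v| = sqrt(58) = 7.6158
cos(theta) = u.v/(|u||v|) = 14/sqrt(232) = 0.919145
theta = acos(0.919145) = 23.2 degrees

23.2 degrees


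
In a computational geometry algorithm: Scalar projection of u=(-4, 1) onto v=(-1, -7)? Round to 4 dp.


u.v = -3, |v| = sqrt(50) = 7.0711
Scalar projection = u.v / |v| = -3 / sqrt(50) = -0.4243

-0.4243


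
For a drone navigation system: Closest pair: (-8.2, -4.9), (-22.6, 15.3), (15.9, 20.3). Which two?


d(P0,P1) = 24.8073, d(P0,P2) = 34.869, d(P1,P2) = 38.8233
Closest: P0 and P1

Closest pair: (-8.2, -4.9) and (-22.6, 15.3), distance = 24.8073


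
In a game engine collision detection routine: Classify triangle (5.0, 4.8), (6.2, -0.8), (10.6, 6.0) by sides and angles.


Side lengths squared: AB^2=32.8, BC^2=65.6, CA^2=32.8
Sorted: [32.8, 32.8, 65.6]
By sides: Isosceles, By angles: Right

Isosceles, Right


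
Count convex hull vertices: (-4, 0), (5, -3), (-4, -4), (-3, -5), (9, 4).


Convex hull vertices (CCW): (-4, -4), (-3, -5), (5, -3), (9, 4), (-4, 0)
Count = 5

5


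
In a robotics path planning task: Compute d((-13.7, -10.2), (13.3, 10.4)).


dx=27, dy=20.6
d^2 = 27^2 + 20.6^2 = 1153.36
d = sqrt(1153.36) = 33.9612

33.9612


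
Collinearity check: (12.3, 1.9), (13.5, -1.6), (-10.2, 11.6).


Cross product: (13.5-12.3)*(11.6-1.9) - ((-1.6)-1.9)*((-10.2)-12.3)
= -67.11

No, not collinear


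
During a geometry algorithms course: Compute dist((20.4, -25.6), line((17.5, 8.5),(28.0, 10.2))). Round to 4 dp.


|cross product| = 362.98
|line direction| = sqrt(113.14) = 10.6367
Distance = 362.98/sqrt(113.14) = 34.1252

34.1252


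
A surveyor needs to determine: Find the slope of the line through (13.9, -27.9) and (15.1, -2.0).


slope = (y2-y1)/(x2-x1) = ((-2)-(-27.9))/(15.1-13.9) = 25.9/1.2 = 21.5833

21.5833


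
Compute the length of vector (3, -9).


|u| = sqrt(3^2 + (-9)^2) = sqrt(90) = 9.4868

9.4868


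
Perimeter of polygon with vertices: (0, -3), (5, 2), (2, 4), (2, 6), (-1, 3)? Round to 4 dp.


Sides: (0, -3)->(5, 2): sqrt(50) = 7.071068, (5, 2)->(2, 4): sqrt(13) = 3.605551, (2, 4)->(2, 6): sqrt(4) = 2, (2, 6)->(-1, 3): sqrt(18) = 4.242641, (-1, 3)->(0, -3): sqrt(37) = 6.082763
Sum = 23.002023
Perimeter = 23.002

23.002
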